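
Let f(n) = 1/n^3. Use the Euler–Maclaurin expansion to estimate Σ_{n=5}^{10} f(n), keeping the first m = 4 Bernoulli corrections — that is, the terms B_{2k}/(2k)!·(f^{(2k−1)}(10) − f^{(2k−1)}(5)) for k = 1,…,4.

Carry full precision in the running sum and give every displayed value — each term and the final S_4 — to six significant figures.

S_4 ≈ 0.0198699

The integral term ∫_5^10 1/x^3 dx = 0.0150000.
Endpoint term: (f(5) + f(10))/2 = (0.00800000 + 0.00100000)/2 = 0.00450000.
So far: 0.0195000.
Correction k=1: B_{2}/2! · (f^{(1)}(10) − f^{(1)}(5)) = 1/12 · (-0.000300000 − (-0.00480000)) = 0.000375000.
After k=1: 0.0198750.
Correction k=2: B_{4}/4! · (f^{(3)}(10) − f^{(3)}(5)) = −1/720 · (-6.00000e-05 − (-0.00384000)) = -5.25000e-06.
After k=2: 0.0198698.
Correction k=3: B_{6}/6! · (f^{(5)}(10) − f^{(5)}(5)) = 1/30240 · (-2.52000e-05 − (-0.00645120)) = 2.12500e-07.
After k=3: 0.0198700.
Correction k=4: B_{8}/8! · (f^{(7)}(10) − f^{(7)}(5)) = −1/1209600 · (-1.81440e-05 − (-0.0185795)) = -1.53450e-08.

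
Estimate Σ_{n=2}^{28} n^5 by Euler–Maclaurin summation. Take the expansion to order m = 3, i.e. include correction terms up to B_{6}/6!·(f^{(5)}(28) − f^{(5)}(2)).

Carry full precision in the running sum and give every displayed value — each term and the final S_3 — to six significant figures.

The integral term ∫_2^28 x^5 dx = 8.03150e+07.
Boundary: ½(f(2) + f(28)) = ½(32.0000 + 1.72104e+07) = 8.60520e+06.
So far: 8.89202e+07.
k=1: B_{2}/(2)! × [f^{(1)}(28) − f^{(1)}(2)] = 1/12 × (3.07328e+06 − 80.0000) = 256100.
Running total after k=1: 8.91763e+07.
k=2: B_{4}/(4)! × [f^{(3)}(28) − f^{(3)}(2)] = −1/720 × (47040.0 − 240.000) = -65.0000.
Running total after k=2: 8.91763e+07.
k=3: B_{6}/(6)! × [f^{(5)}(28) − f^{(5)}(2)] = 1/30240 × (120.000 − 120.000) = 0.00000.

S_3 ≈ 8.91763e+07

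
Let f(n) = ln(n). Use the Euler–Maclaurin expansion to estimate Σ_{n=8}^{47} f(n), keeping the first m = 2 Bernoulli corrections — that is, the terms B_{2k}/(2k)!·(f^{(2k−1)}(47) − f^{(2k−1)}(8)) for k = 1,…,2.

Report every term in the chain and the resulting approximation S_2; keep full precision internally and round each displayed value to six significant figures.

S_2 ≈ 128.278

∫_8^47 ln(x) dx evaluates to 125.321.
½[f(8) + f(47)] = ½[2.07944 + 3.85015] = 2.96479.
Integral + boundary = 128.286.
k=1: B_{2}/(2)! × [f^{(1)}(47) − f^{(1)}(8)] = 1/12 × (0.0212766 − 0.125000) = -0.00864362.
After k=1: 128.278.
k=2: B_{4}/(4)! × [f^{(3)}(47) − f^{(3)}(8)] = −1/720 × (1.92636e-05 − 0.00390625) = 5.39859e-06.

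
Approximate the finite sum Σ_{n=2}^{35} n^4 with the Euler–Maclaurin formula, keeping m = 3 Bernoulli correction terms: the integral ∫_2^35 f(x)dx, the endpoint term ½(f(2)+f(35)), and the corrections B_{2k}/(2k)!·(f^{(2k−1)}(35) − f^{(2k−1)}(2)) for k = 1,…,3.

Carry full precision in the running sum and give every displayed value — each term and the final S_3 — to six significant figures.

S_3 ≈ 1.12690e+07

∫_2^35 x^4 dx evaluates to 1.05044e+07.
Endpoint term: (f(2) + f(35))/2 = (16.0000 + 1.50062e+06)/2 = 750320.
So far: 1.12547e+07.
Correction k=1: B_{2}/2! · (f^{(1)}(35) − f^{(1)}(2)) = 1/12 · (171500 − 32.0000) = 14289.0.
After k=1: 1.12690e+07.
Correction k=2: B_{4}/4! · (f^{(3)}(35) − f^{(3)}(2)) = −1/720 · (840.000 − 48.0000) = -1.10000.
After k=2: 1.12690e+07.
Correction k=3: B_{6}/6! · (f^{(5)}(35) − f^{(5)}(2)) = 1/30240 · (0.00000 − 0.00000) = 0.00000.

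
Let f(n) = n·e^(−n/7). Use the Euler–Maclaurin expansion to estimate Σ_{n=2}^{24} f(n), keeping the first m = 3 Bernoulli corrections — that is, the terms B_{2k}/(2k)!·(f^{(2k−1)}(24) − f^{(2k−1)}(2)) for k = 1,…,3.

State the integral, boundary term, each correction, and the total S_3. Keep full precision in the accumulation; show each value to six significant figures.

Integral: ∫_2^24 x·e^(−x/7) dx = 40.3051.
½[f(2) + f(24)] = ½[1.50295 + 0.778398] = 1.14068.
Integral + boundary = 41.4457.
Correction k=1: B_{2}/2! · (f^{(1)}(24) − f^{(1)}(2)) = 1/12 · (-0.0787664 − 0.536769) = -0.0512947.
After k=1: 41.3944.
Correction k=2: B_{4}/4! · (f^{(3)}(24) − f^{(3)}(2)) = −1/720 · (-0.000283673 − 0.0416270) = 5.82093e-05.
After k=2: 41.3945.
Correction k=3: B_{6}/6! · (f^{(5)}(24) − f^{(5)}(2)) = 1/30240 · (2.12272e-05 − 0.00147550) = -4.80911e-08.

S_3 ≈ 41.3945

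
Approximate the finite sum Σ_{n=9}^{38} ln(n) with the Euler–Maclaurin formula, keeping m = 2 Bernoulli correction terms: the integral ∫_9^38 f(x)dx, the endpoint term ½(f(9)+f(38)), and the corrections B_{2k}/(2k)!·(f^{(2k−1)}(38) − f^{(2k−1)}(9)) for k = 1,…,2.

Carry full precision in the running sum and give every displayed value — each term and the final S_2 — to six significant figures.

S_2 ≈ 92.3636

Integral: ∫_9^38 ln(x) dx = 89.4533.
½[f(9) + f(38)] = ½[2.19722 + 3.63759] = 2.91741.
So far: 92.3707.
k=1: B_{2}/(2)! × [f^{(1)}(38) − f^{(1)}(9)] = 1/12 × (0.0263158 − 0.111111) = -0.00706628.
Partial sum through k=1: 92.3636.
k=2: B_{4}/(4)! × [f^{(3)}(38) − f^{(3)}(9)] = −1/720 × (3.64485e-05 − 0.00274348) = 3.75977e-06.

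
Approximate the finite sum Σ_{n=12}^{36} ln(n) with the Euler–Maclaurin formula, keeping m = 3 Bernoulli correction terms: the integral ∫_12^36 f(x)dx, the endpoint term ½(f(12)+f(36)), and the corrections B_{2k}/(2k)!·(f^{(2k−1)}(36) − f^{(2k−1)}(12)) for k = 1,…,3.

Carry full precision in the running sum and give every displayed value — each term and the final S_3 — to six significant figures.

The integral term ∫_12^36 ln(x) dx = 75.1878.
Endpoint term: (f(12) + f(36))/2 = (2.48491 + 3.58352)/2 = 3.03421.
Running total after boundary: 78.2220.
k=1: B_{2}/(2)! × [f^{(1)}(36) − f^{(1)}(12)] = 1/12 × (0.0277778 − 0.0833333) = -0.00462963.
After k=1: 78.2174.
k=2: B_{4}/(4)! × [f^{(3)}(36) − f^{(3)}(12)] = −1/720 × (4.28669e-05 − 0.00115741) = 1.54797e-06.
After k=2: 78.2174.
k=3: B_{6}/(6)! × [f^{(5)}(36) − f^{(5)}(12)] = 1/30240 × (3.96916e-07 − 9.64506e-05) = -3.17638e-09.

S_3 ≈ 78.2174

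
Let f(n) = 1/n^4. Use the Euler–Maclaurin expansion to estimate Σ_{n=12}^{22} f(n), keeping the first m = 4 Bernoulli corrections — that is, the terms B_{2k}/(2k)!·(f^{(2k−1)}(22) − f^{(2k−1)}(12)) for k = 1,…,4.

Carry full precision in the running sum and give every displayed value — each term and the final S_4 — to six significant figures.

S_4 ≈ 0.000189114

The integral term ∫_12^22 1/x^4 dx = 0.000161596.
Boundary: ½(f(12) + f(22)) = ½(4.82253e-05 + 4.26883e-06) = 2.62471e-05.
Running total after boundary: 0.000187844.
Correction k=1: B_{2}/2! · (f^{(1)}(22) − f^{(1)}(12)) = 1/12 · (-7.76152e-07 − (-1.60751e-05)) = 1.27491e-06.
Partial sum through k=1: 0.000189118.
Correction k=2: B_{4}/4! · (f^{(3)}(22) − f^{(3)}(12)) = −1/720 · (-4.81086e-08 − (-3.34898e-06)) = -4.58454e-09.
Partial sum through k=2: 0.000189114.
Correction k=3: B_{6}/6! · (f^{(5)}(22) − f^{(5)}(12)) = 1/30240 · (-5.56628e-09 − (-1.30238e-06)) = 4.28841e-11.
Partial sum through k=3: 0.000189114.
Correction k=4: B_{8}/8! · (f^{(7)}(22) − f^{(7)}(12)) = −1/1209600 · (-1.03505e-09 − (-8.13988e-07)) = -6.72084e-13.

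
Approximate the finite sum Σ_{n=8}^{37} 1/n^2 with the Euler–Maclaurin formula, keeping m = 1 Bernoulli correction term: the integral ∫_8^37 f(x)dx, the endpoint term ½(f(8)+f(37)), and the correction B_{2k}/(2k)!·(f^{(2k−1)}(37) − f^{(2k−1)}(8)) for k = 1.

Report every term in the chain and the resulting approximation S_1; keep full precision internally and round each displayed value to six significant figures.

S_1 ≈ 0.106473

The integral term ∫_8^37 1/x^2 dx = 0.0979730.
Endpoint term: (f(8) + f(37))/2 = (0.0156250 + 0.000730460)/2 = 0.00817773.
Integral + boundary = 0.106151.
Correction k=1: B_{2}/2! · (f^{(1)}(37) − f^{(1)}(8)) = 1/12 · (-3.94843e-05 − (-0.00390625)) = 0.000322230.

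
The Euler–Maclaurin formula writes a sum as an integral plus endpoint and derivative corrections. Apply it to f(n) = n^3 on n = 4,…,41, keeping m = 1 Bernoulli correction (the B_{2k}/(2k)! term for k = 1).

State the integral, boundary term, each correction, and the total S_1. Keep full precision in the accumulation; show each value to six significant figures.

Integral: ∫_4^41 x^3 dx = 706376.
½[f(4) + f(41)] = ½[64.0000 + 68921.0] = 34492.5.
So far: 740869.
k=1: B_{2}/(2)! × [f^{(1)}(41) − f^{(1)}(4)] = 1/12 × (5043.00 − 48.0000) = 416.250.

S_1 ≈ 741285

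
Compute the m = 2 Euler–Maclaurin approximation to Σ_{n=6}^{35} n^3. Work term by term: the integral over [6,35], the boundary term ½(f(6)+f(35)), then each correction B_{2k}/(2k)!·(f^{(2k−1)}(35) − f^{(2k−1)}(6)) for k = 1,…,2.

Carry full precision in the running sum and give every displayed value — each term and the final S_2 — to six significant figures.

Integral: ∫_6^35 x^3 dx = 374832.
Endpoint term: (f(6) + f(35))/2 = (216.000 + 42875.0)/2 = 21545.5.
Running total after boundary: 396378.
Correction k=1: B_{2}/2! · (f^{(1)}(35) − f^{(1)}(6)) = 1/12 · (3675.00 − 108.000) = 297.250.
After k=1: 396675.
Correction k=2: B_{4}/4! · (f^{(3)}(35) − f^{(3)}(6)) = −1/720 · (6.00000 − 6.00000) = 0.00000.

S_2 ≈ 396675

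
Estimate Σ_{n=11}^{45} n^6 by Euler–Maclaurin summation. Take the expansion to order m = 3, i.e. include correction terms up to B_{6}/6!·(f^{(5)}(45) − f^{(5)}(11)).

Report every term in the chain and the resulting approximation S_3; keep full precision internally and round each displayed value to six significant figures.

∫_11^45 x^6 dx evaluates to 5.33786e+10.
Boundary: ½(f(11) + f(45)) = ½(1.77156e+06 + 8.30377e+09) = 4.15277e+09.
Integral + boundary = 5.75313e+10.
k=1: B_{2}/(2)! × [f^{(1)}(45) − f^{(1)}(11)] = 1/12 × (1.10717e+09 − 966306) = 9.21835e+07.
Partial sum through k=1: 5.76235e+10.
k=2: B_{4}/(4)! × [f^{(3)}(45) − f^{(3)}(11)] = −1/720 × (1.09350e+07 − 159720) = -14965.7.
Partial sum through k=2: 5.76235e+10.
k=3: B_{6}/(6)! × [f^{(5)}(45) − f^{(5)}(11)] = 1/30240 × (32400.0 − 7920.00) = 0.809524.

S_3 ≈ 5.76235e+10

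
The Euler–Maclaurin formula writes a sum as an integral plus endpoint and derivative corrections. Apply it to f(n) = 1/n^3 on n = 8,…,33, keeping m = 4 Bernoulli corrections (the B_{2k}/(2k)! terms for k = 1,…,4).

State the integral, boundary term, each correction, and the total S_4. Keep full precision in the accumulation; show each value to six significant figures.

S_4 ≈ 0.00840435

∫_8^33 1/x^3 dx evaluates to 0.00735336.
Boundary: ½(f(8) + f(33)) = ½(0.00195312 + 2.78265e-05) = 0.000990476.
Running total after boundary: 0.00834384.
Order-1 term: 1/12 · (-2.52968e-06 − (-0.000732422)) = 6.08243e-05.
Running total after k=1: 0.00840466.
Order-2 term: −1/720 · (-4.64588e-08 − (-0.000228882)) = -3.17827e-07.
Running total after k=2: 0.00840435.
Order-3 term: 1/30240 · (-1.79180e-09 − (-0.000150204)) = 4.96699e-09.
Running total after k=3: 0.00840435.
Order-4 term: −1/1209600 · (-1.18466e-10 − (-0.000168979)) = -1.39698e-10.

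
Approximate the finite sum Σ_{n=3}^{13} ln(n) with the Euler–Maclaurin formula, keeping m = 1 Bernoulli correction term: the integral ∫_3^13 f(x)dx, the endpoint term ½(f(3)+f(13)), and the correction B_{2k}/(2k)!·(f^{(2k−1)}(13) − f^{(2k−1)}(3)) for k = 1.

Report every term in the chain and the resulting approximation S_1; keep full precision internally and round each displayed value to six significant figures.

Integral: ∫_3^13 ln(x) dx = 20.0485.
½[f(3) + f(13)] = ½[1.09861 + 2.56495] = 1.83178.
Running total after boundary: 21.8803.
Order-1 term: 1/12 · (0.0769231 − 0.333333) = -0.0213675.

S_1 ≈ 21.8589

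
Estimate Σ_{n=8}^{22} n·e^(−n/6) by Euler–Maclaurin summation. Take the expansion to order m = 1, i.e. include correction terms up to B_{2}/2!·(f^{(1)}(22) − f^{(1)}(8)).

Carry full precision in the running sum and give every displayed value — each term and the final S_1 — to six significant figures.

S_1 ≈ 19.1850

∫_8^22 x·e^(−x/6) dx evaluates to 17.8478.
Boundary: ½(f(8) + f(22)) = ½(2.10878 + 0.562354) = 1.33557.
So far: 19.1834.
Order-1 term: 1/12 · (-0.0681641 − (-0.0878657)) = 0.00164180.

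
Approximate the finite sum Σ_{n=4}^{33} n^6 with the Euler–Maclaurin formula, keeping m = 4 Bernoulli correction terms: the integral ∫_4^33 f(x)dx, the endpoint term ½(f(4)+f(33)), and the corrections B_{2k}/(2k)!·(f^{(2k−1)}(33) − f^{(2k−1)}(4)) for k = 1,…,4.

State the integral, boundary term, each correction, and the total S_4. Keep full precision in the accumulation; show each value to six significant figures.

∫_4^33 x^6 dx evaluates to 6.08835e+09.
Endpoint term: (f(4) + f(33))/2 = (4096.00 + 1.29147e+09)/2 = 6.45736e+08.
So far: 6.73408e+09.
Correction k=1: B_{2}/2! · (f^{(1)}(33) − f^{(1)}(4)) = 1/12 · (2.34812e+08 − 6144.00) = 1.95672e+07.
Running total after k=1: 6.75365e+09.
Correction k=2: B_{4}/4! · (f^{(3)}(33) − f^{(3)}(4)) = −1/720 · (4.31244e+06 − 7680.00) = -5978.83.
Running total after k=2: 6.75364e+09.
Correction k=3: B_{6}/6! · (f^{(5)}(33) − f^{(5)}(4)) = 1/30240 · (23760.0 − 2880.00) = 0.690476.
Running total after k=3: 6.75364e+09.
Correction k=4: B_{8}/8! · (f^{(7)}(33) − f^{(7)}(4)) = −1/1209600 · (0.00000 − 0.00000) = 0.00000.

S_4 ≈ 6.75364e+09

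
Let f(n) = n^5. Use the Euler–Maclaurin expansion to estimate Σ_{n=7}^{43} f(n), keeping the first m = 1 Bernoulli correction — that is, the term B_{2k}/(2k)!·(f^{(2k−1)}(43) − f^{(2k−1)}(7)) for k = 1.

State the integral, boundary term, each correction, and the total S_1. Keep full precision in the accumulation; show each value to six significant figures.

Integral: ∫_7^43 x^5 dx = 1.05354e+09.
Endpoint term: (f(7) + f(43))/2 = (16807.0 + 1.47008e+08)/2 = 7.35126e+07.
So far: 1.12705e+09.
Order-1 term: 1/12 · (1.70940e+07 − 12005.0) = 1.42350e+06.

S_1 ≈ 1.12848e+09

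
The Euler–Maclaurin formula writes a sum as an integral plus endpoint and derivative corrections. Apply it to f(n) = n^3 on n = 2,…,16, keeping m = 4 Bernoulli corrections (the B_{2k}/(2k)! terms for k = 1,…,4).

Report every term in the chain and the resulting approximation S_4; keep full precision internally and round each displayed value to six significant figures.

S_4 ≈ 18495.0

Integral: ∫_2^16 x^3 dx = 16380.0.
½[f(2) + f(16)] = ½[8.00000 + 4096.00] = 2052.00.
So far: 18432.0.
Correction k=1: B_{2}/2! · (f^{(1)}(16) − f^{(1)}(2)) = 1/12 · (768.000 − 12.0000) = 63.0000.
Partial sum through k=1: 18495.0.
Correction k=2: B_{4}/4! · (f^{(3)}(16) − f^{(3)}(2)) = −1/720 · (6.00000 − 6.00000) = 0.00000.
Partial sum through k=2: 18495.0.
Correction k=3: B_{6}/6! · (f^{(5)}(16) − f^{(5)}(2)) = 1/30240 · (0.00000 − 0.00000) = 0.00000.
Partial sum through k=3: 18495.0.
Correction k=4: B_{8}/8! · (f^{(7)}(16) − f^{(7)}(2)) = −1/1209600 · (0.00000 − 0.00000) = 0.00000.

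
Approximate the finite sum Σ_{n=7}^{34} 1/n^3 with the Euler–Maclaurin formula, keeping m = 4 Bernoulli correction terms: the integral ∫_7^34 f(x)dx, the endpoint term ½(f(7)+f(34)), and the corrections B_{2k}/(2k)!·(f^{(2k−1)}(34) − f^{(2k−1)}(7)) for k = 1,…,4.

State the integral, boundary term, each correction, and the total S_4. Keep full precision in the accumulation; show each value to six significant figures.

∫_7^34 1/x^3 dx evaluates to 0.00977156.
Endpoint term: (f(7) + f(34))/2 = (0.00291545 + 2.54427e-05)/2 = 0.00147045.
Running total after boundary: 0.0112420.
Order-1 term: 1/12 · (-2.24494e-06 − (-0.00124948)) = 0.000103936.
Partial sum through k=1: 0.0113459.
Order-2 term: −1/720 · (-3.88399e-08 − (-0.000509992)) = -7.08268e-07.
Partial sum through k=2: 0.0113452.
Order-3 term: 1/30240 · (-1.41114e-09 − (-0.000437136)) = 1.44555e-08.
Partial sum through k=3: 0.0113452.
Order-4 term: −1/1209600 · (-8.78909e-11 − (-0.000642322)) = -5.31020e-10.

S_4 ≈ 0.0113452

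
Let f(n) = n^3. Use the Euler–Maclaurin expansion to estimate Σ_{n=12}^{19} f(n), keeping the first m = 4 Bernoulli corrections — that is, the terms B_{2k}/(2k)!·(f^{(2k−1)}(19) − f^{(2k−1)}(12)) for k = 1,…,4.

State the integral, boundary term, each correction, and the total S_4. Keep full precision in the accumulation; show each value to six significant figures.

S_4 ≈ 31744.0

The integral term ∫_12^19 x^3 dx = 27396.2.
Boundary: ½(f(12) + f(19)) = ½(1728.00 + 6859.00) = 4293.50.
Integral + boundary = 31689.8.
Order-1 term: 1/12 · (1083.00 − 432.000) = 54.2500.
Partial sum through k=1: 31744.0.
Order-2 term: −1/720 · (6.00000 − 6.00000) = 0.00000.
Partial sum through k=2: 31744.0.
Order-3 term: 1/30240 · (0.00000 − 0.00000) = 0.00000.
Partial sum through k=3: 31744.0.
Order-4 term: −1/1209600 · (0.00000 − 0.00000) = 0.00000.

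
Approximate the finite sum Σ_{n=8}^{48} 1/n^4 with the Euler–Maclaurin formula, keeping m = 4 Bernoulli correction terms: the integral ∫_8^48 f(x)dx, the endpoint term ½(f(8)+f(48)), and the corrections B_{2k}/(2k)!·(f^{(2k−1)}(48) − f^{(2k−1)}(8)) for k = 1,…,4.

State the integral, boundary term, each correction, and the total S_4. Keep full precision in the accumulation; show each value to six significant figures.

S_4 ≈ 0.000780285

Integral: ∫_8^48 1/x^4 dx = 0.000648028.
Endpoint term: (f(8) + f(48))/2 = (0.000244141 + 1.88380e-07)/2 = 0.000122165.
So far: 0.000770192.
k=1: B_{2}/(2)! × [f^{(1)}(48) − f^{(1)}(8)] = 1/12 × (-1.56983e-08 − (-0.000122070)) = 1.01712e-05.
Partial sum through k=1: 0.000780363.
k=2: B_{4}/(4)! × [f^{(3)}(48) − f^{(3)}(8)] = −1/720 × (-2.04406e-10 − (-5.72205e-05)) = -7.94726e-08.
Partial sum through k=2: 0.000780284.
k=3: B_{6}/(6)! × [f^{(5)}(48) − f^{(5)}(8)] = 1/30240 × (-4.96819e-12 − (-5.00679e-05)) = 1.65568e-09.
Partial sum through k=3: 0.000780285.
k=4: B_{8}/(8)! × [f^{(7)}(48) − f^{(7)}(8)] = −1/1209600 × (-1.94070e-13 − (-7.04080e-05)) = -5.82077e-11.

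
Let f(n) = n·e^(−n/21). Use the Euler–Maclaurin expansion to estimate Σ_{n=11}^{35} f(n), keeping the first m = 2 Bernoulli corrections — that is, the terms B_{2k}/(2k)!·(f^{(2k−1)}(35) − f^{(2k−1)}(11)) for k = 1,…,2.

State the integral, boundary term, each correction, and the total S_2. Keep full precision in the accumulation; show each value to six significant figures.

Integral: ∫_11^35 x·e^(−x/21) dx = 175.881.
½[f(11) + f(35)] = ½[6.51486 + 6.61065] = 6.56275.
Integral + boundary = 182.444.
k=1: B_{2}/(2)! × [f^{(1)}(35) − f^{(1)}(11)] = 1/12 × (-0.125917 − 0.282029) = -0.0339955.
Running total after k=1: 182.410.
k=2: B_{4}/(4)! × [f^{(3)}(35) − f^{(3)}(11)] = −1/720 × (0.000571052 − 0.00332551) = 3.82563e-06.

S_2 ≈ 182.410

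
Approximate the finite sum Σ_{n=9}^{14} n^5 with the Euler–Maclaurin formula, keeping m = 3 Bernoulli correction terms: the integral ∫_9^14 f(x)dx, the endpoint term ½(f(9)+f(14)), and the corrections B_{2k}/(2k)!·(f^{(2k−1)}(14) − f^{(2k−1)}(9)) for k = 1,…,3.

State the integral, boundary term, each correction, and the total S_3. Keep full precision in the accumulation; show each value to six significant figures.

The integral term ∫_9^14 x^5 dx = 1.16635e+06.
Boundary: ½(f(9) + f(14)) = ½(59049.0 + 537824) = 298436.
Integral + boundary = 1.46479e+06.
Order-1 term: 1/12 · (192080 − 32805.0) = 13272.9.
Partial sum through k=1: 1.47806e+06.
Order-2 term: −1/720 · (11760.0 − 4860.00) = -9.58333.
Partial sum through k=2: 1.47805e+06.
Order-3 term: 1/30240 · (120.000 − 120.000) = 0.00000.

S_3 ≈ 1.47805e+06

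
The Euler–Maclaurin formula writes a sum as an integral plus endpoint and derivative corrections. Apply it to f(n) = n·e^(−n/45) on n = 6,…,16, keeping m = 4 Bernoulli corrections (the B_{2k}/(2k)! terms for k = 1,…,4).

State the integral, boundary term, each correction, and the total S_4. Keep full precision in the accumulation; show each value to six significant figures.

S_4 ≈ 93.0769

∫_6^16 x·e^(−x/45) dx evaluates to 84.8707.
Endpoint term: (f(6) + f(16))/2 = (5.25104 + 11.2125)/2 = 8.23179.
Integral + boundary = 93.1025.
Correction k=1: B_{2}/2! · (f^{(1)}(16) − f^{(1)}(6)) = 1/12 · (0.451616 − 0.758484) = -0.0255723.
After k=1: 93.0769.
Correction k=2: B_{4}/4! · (f^{(3)}(16) − f^{(3)}(6)) = −1/720 · (0.000915153 − 0.00123893) = 4.49688e-07.
After k=2: 93.0769.
Correction k=3: B_{6}/6! · (f^{(5)}(16) − f^{(5)}(6)) = 1/30240 · (7.93721e-07 − 1.03867e-06) = -8.10001e-12.
After k=3: 93.0769.
Correction k=4: B_{8}/8! · (f^{(7)}(16) − f^{(7)}(6)) = −1/1209600 · (5.60748e-10 − 7.23711e-10) = 1.34724e-16.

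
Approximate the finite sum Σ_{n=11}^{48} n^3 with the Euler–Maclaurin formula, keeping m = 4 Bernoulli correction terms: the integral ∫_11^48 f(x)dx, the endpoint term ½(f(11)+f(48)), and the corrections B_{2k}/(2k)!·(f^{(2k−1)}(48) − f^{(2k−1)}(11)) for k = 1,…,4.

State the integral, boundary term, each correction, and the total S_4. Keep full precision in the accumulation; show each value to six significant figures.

The integral term ∫_11^48 x^3 dx = 1.32344e+06.
Boundary: ½(f(11) + f(48)) = ½(1331.00 + 110592) = 55961.5.
Running total after boundary: 1.37941e+06.
Correction k=1: B_{2}/2! · (f^{(1)}(48) − f^{(1)}(11)) = 1/12 · (6912.00 − 363.000) = 545.750.
After k=1: 1.37995e+06.
Correction k=2: B_{4}/4! · (f^{(3)}(48) − f^{(3)}(11)) = −1/720 · (6.00000 − 6.00000) = 0.00000.
After k=2: 1.37995e+06.
Correction k=3: B_{6}/6! · (f^{(5)}(48) − f^{(5)}(11)) = 1/30240 · (0.00000 − 0.00000) = 0.00000.
After k=3: 1.37995e+06.
Correction k=4: B_{8}/8! · (f^{(7)}(48) − f^{(7)}(11)) = −1/1209600 · (0.00000 − 0.00000) = 0.00000.

S_4 ≈ 1.37995e+06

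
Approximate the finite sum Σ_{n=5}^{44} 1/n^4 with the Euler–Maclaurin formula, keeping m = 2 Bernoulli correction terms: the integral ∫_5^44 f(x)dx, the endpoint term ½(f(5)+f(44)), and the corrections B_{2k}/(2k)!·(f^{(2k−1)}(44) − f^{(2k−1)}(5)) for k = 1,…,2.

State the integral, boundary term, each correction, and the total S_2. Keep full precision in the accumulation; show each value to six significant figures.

S_2 ≈ 0.00356742

∫_5^44 1/x^4 dx evaluates to 0.00266275.
Boundary: ½(f(5) + f(44)) = ½(0.00160000 + 2.66802e-07) = 0.000800133.
So far: 0.00346289.
Order-1 term: 1/12 · (-2.42547e-08 − (-0.00128000)) = 0.000106665.
Partial sum through k=1: 0.00356955.
Order-2 term: −1/720 · (-3.75848e-10 − (-0.00153600)) = -2.13333e-06.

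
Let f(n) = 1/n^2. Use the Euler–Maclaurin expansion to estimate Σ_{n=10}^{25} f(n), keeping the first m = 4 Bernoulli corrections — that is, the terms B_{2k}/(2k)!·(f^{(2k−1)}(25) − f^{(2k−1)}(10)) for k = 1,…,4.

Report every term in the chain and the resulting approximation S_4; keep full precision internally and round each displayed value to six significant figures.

S_4 ≈ 0.0659557

The integral term ∫_10^25 1/x^2 dx = 0.0600000.
½[f(10) + f(25)] = ½[0.0100000 + 0.00160000] = 0.00580000.
Integral + boundary = 0.0658000.
Correction k=1: B_{2}/2! · (f^{(1)}(25) − f^{(1)}(10)) = 1/12 · (-0.000128000 − (-0.00200000)) = 0.000156000.
Running total after k=1: 0.0659560.
Correction k=2: B_{4}/4! · (f^{(3)}(25) − f^{(3)}(10)) = −1/720 · (-2.45760e-06 − (-0.000240000)) = -3.29920e-07.
Running total after k=2: 0.0659557.
Correction k=3: B_{6}/6! · (f^{(5)}(25) − f^{(5)}(10)) = 1/30240 · (-1.17965e-07 − (-7.20000e-05)) = 2.37705e-09.
Running total after k=3: 0.0659557.
Correction k=4: B_{8}/8! · (f^{(7)}(25) − f^{(7)}(10)) = −1/1209600 · (-1.05696e-08 − (-4.03200e-05)) = -3.33246e-11.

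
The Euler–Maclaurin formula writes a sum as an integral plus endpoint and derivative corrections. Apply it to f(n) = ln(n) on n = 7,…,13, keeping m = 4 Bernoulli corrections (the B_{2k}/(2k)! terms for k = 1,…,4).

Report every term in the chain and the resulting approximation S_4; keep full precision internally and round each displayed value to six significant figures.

S_4 ≈ 15.9729

Integral: ∫_7^13 ln(x) dx = 13.7230.
Boundary: ½(f(7) + f(13)) = ½(1.94591 + 2.56495) = 2.25543.
Running total after boundary: 15.9784.
Correction k=1: B_{2}/2! · (f^{(1)}(13) − f^{(1)}(7)) = 1/12 · (0.0769231 − 0.142857) = -0.00549451.
After k=1: 15.9729.
Correction k=2: B_{4}/4! · (f^{(3)}(13) − f^{(3)}(7)) = −1/720 · (0.000910332 − 0.00583090) = 6.83413e-06.
After k=2: 15.9729.
Correction k=3: B_{6}/6! · (f^{(5)}(13) − f^{(5)}(7)) = 1/30240 · (6.46390e-05 − 0.00142798) = -4.50839e-08.
After k=3: 15.9729.
Correction k=4: B_{8}/8! · (f^{(7)}(13) − f^{(7)}(7)) = −1/1209600 · (1.14744e-05 − 0.000874271) = 7.13291e-10.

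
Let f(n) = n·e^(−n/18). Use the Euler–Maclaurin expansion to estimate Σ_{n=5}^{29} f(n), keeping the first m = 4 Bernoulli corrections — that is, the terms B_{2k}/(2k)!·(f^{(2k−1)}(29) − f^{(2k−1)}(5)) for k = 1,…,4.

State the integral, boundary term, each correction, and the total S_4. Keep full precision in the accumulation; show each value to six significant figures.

The integral term ∫_5^29 x·e^(−x/18) dx = 144.673.
½[f(5) + f(29)] = ½[3.78733 + 5.79030] = 4.78881.
Integral + boundary = 149.462.
Order-1 term: 1/12 · (-0.122018 − 0.547058) = -0.0557563.
After k=1: 149.406.
Order-2 term: −1/720 · (0.000855906 − 0.00636416) = 7.65036e-06.
After k=2: 149.406.
Order-3 term: 1/30240 · (6.44571e-06 − 3.40737e-05) = -9.13623e-10.
After k=3: 149.406.
Order-4 term: −1/1209600 · (3.16350e-08 − 1.49706e-07) = 9.76120e-14.

S_4 ≈ 149.406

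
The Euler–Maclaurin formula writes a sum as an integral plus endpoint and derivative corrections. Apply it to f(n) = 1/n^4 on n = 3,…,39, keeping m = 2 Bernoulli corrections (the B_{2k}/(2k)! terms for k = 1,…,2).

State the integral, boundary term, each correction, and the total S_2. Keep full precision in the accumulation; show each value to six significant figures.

The integral term ∫_3^39 1/x^4 dx = 0.0123401.
½[f(3) + f(39)] = ½[0.0123457 + 4.32257e-07] = 0.00617306.
Integral + boundary = 0.0185131.
Order-1 term: 1/12 · (-4.43340e-08 − (-0.0164609)) = 0.00137174.
Partial sum through k=1: 0.0198849.
Order-2 term: −1/720 · (-8.74438e-10 − (-0.0548697)) = -7.62079e-05.

S_2 ≈ 0.0198086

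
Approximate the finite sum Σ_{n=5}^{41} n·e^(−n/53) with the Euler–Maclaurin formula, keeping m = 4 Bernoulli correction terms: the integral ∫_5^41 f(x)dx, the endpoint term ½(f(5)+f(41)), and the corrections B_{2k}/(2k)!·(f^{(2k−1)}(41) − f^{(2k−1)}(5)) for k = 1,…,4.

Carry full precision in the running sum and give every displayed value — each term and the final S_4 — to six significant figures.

Integral: ∫_5^41 x·e^(−x/53) dx = 498.783.
Boundary: ½(f(5) + f(41)) = ½(4.54987 + 18.9156) = 11.7327.
Integral + boundary = 510.515.
k=1: B_{2}/(2)! × [f^{(1)}(41) − f^{(1)}(5)] = 1/12 × (0.104458 − 0.824127) = -0.0599724.
After k=1: 510.455.
k=2: B_{4}/(4)! × [f^{(3)}(41) − f^{(3)}(5)] = −1/720 × (0.000365671 − 0.000941287) = 7.99466e-07.
After k=2: 510.455.
k=3: B_{6}/(6)! × [f^{(5)}(41) − f^{(5)}(5)] = 1/30240 × (2.47118e-07 − 5.65748e-07) = -1.05367e-11.
After k=3: 510.455.
k=4: B_{8}/(8)! × [f^{(7)}(41) − f^{(7)}(5)] = −1/1209600 × (1.29604e-10 − 2.83517e-10) = 1.27243e-16.

S_4 ≈ 510.455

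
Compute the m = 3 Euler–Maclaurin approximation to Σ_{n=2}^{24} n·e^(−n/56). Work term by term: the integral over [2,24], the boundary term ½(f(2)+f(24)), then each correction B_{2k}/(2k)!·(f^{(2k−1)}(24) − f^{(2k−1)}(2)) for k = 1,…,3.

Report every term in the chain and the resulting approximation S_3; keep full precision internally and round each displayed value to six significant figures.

S_3 ≈ 224.336

The integral term ∫_2^24 x·e^(−x/56) dx = 215.600.
Boundary: ½(f(2) + f(24)) = ½(1.92983 + 15.6345) = 8.78218.
Integral + boundary = 224.382.
Order-1 term: 1/12 · (0.372251 − 0.930455) = -0.0465170.
Partial sum through k=1: 224.336.
Order-2 term: −1/720 · (0.000534161 − 0.000912081) = 5.24889e-07.
Partial sum through k=2: 224.336.
Order-3 term: 1/30240 · (3.02812e-07 − 4.87073e-07) = -6.09328e-12.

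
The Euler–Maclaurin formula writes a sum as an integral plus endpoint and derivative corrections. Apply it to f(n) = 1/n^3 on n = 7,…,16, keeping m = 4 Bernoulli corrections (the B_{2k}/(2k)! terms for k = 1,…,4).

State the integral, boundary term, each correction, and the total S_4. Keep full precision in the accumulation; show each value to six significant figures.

The integral term ∫_7^16 1/x^3 dx = 0.00825096.
½[f(7) + f(16)] = ½[0.00291545 + 0.000244141] = 0.00157980.
Integral + boundary = 0.00983075.
Correction k=1: B_{2}/2! · (f^{(1)}(16) − f^{(1)}(7)) = 1/12 · (-4.57764e-05 − (-0.00124948)) = 0.000100309.
After k=1: 0.00993106.
Correction k=2: B_{4}/4! · (f^{(3)}(16) − f^{(3)}(7)) = −1/720 · (-3.57628e-06 − (-0.000509992)) = -7.03355e-07.
After k=2: 0.00993036.
Correction k=3: B_{6}/6! · (f^{(5)}(16) − f^{(5)}(7)) = 1/30240 · (-5.86733e-07 − (-0.000437136)) = 1.44361e-08.
After k=3: 0.00993037.
Correction k=4: B_{8}/8! · (f^{(7)}(16) − f^{(7)}(7)) = −1/1209600 · (-1.65019e-07 − (-0.000642322)) = -5.30884e-10.

S_4 ≈ 0.00993037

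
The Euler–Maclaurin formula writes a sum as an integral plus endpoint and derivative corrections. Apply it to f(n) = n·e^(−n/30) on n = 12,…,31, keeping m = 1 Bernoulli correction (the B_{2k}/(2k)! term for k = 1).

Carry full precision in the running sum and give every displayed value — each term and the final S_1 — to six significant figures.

S_1 ≈ 202.957

The integral term ∫_12^31 x·e^(−x/30) dx = 193.455.
Endpoint term: (f(12) + f(31))/2 = (8.04384 + 11.0304)/2 = 9.53711.
Integral + boundary = 202.992.
Order-1 term: 1/12 · (-0.0118606 − 0.402192) = -0.0345044.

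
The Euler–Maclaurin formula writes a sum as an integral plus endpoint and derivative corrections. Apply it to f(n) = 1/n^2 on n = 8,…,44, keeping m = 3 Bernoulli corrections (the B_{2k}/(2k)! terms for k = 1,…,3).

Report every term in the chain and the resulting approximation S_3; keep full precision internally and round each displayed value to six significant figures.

S_3 ≈ 0.110666

Integral: ∫_8^44 1/x^2 dx = 0.102273.
½[f(8) + f(44)] = ½[0.0156250 + 0.000516529] = 0.00807076.
Running total after boundary: 0.110343.
k=1: B_{2}/(2)! × [f^{(1)}(44) − f^{(1)}(8)] = 1/12 × (-2.34786e-05 − (-0.00390625)) = 0.000323564.
Partial sum through k=1: 0.110667.
k=2: B_{4}/(4)! × [f^{(3)}(44) − f^{(3)}(8)] = −1/720 × (-1.45528e-07 − (-0.000732422)) = -1.01705e-06.
Partial sum through k=2: 0.110666.
k=3: B_{6}/(6)! × [f^{(5)}(44) − f^{(5)}(8)] = 1/30240 × (-2.25509e-09 − (-0.000343323)) = 1.13532e-08.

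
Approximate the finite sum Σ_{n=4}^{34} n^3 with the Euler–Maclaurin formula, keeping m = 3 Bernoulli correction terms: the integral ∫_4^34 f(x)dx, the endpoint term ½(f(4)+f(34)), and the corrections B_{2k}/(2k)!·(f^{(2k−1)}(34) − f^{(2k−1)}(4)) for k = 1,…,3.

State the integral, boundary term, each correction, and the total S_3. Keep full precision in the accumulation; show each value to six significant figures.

Integral: ∫_4^34 x^3 dx = 334020.
Boundary: ½(f(4) + f(34)) = ½(64.0000 + 39304.0) = 19684.0.
So far: 353704.
Order-1 term: 1/12 · (3468.00 − 48.0000) = 285.000.
Partial sum through k=1: 353989.
Order-2 term: −1/720 · (6.00000 − 6.00000) = 0.00000.
Partial sum through k=2: 353989.
Order-3 term: 1/30240 · (0.00000 − 0.00000) = 0.00000.

S_3 ≈ 353989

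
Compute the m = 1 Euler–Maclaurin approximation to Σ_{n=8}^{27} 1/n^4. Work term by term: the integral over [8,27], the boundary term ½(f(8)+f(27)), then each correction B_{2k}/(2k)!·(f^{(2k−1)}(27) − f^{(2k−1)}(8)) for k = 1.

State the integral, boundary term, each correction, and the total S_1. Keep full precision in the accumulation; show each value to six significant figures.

S_1 ≈ 0.000767267

∫_8^27 1/x^4 dx evaluates to 0.000634107.
Boundary: ½(f(8) + f(27)) = ½(0.000244141 + 1.88168e-06) = 0.000123011.
Integral + boundary = 0.000757118.
k=1: B_{2}/(2)! × [f^{(1)}(27) − f^{(1)}(8)] = 1/12 × (-2.78767e-07 − (-0.000122070)) = 1.01493e-05.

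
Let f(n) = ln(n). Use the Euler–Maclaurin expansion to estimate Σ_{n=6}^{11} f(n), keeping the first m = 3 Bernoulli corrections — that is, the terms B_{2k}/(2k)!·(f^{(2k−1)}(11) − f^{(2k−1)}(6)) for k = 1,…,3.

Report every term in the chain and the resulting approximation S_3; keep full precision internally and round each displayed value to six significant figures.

S_3 ≈ 12.7148

The integral term ∫_6^11 ln(x) dx = 10.6263.
½[f(6) + f(11)] = ½[1.79176 + 2.39790] = 2.09483.
Running total after boundary: 12.7211.
Correction k=1: B_{2}/2! · (f^{(1)}(11) − f^{(1)}(6)) = 1/12 · (0.0909091 − 0.166667) = -0.00631313.
Partial sum through k=1: 12.7148.
Correction k=2: B_{4}/4! · (f^{(3)}(11) − f^{(3)}(6)) = −1/720 · (0.00150263 − 0.00925926) = 1.07731e-05.
Partial sum through k=2: 12.7148.
Correction k=3: B_{6}/6! · (f^{(5)}(11) − f^{(5)}(6)) = 1/30240 · (0.000149021 − 0.00308642) = -9.71362e-08.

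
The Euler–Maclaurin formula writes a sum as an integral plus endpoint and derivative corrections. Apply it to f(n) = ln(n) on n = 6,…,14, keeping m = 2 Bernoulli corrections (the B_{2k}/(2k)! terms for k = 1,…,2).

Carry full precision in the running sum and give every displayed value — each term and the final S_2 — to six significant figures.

S_2 ≈ 20.4037

The integral term ∫_6^14 ln(x) dx = 18.1962.
½[f(6) + f(14)] = ½[1.79176 + 2.63906] = 2.21541.
Integral + boundary = 20.4117.
Order-1 term: 1/12 · (0.0714286 − 0.166667) = -0.00793651.
Partial sum through k=1: 20.4037.
Order-2 term: −1/720 · (0.000728863 − 0.00925926) = 1.18478e-05.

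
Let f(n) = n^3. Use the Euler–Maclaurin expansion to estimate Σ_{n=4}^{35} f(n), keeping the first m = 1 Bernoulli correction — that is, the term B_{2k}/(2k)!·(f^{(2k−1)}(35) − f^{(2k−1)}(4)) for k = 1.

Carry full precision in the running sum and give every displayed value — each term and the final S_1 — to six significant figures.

S_1 ≈ 396864

The integral term ∫_4^35 x^3 dx = 375092.
Endpoint term: (f(4) + f(35))/2 = (64.0000 + 42875.0)/2 = 21469.5.
Integral + boundary = 396562.
Correction k=1: B_{2}/2! · (f^{(1)}(35) − f^{(1)}(4)) = 1/12 · (3675.00 − 48.0000) = 302.250.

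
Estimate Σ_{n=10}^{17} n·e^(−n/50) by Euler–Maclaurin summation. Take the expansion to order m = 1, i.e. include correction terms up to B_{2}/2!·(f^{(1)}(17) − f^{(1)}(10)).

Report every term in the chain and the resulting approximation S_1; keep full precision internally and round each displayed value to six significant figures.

The integral term ∫_10^17 x·e^(−x/50) dx = 71.7617.
Endpoint term: (f(10) + f(17))/2 = (8.18731 + 12.1001)/2 = 10.1437.
Integral + boundary = 81.9054.
Correction k=1: B_{2}/2! · (f^{(1)}(17) − f^{(1)}(10)) = 1/12 · (0.469768 − 0.654985) = -0.0154347.

S_1 ≈ 81.8899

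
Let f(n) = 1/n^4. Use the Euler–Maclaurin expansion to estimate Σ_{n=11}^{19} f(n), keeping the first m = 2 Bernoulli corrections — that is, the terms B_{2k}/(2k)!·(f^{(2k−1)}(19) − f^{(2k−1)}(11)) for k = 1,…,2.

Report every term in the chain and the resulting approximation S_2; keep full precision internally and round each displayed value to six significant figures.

S_2 ≈ 0.000241754

∫_11^19 1/x^4 dx evaluates to 0.000201840.
Endpoint term: (f(11) + f(19))/2 = (6.83013e-05 + 7.67336e-06)/2 = 3.79874e-05.
Integral + boundary = 0.000239828.
k=1: B_{2}/(2)! × [f^{(1)}(19) − f^{(1)}(11)] = 1/12 × (-1.61544e-06 − (-2.48369e-05)) = 1.93512e-06.
Partial sum through k=1: 0.000241763.
k=2: B_{4}/(4)! × [f^{(3)}(19) − f^{(3)}(11)] = −1/720 × (-1.34247e-07 − (-6.15790e-06)) = -8.36618e-09.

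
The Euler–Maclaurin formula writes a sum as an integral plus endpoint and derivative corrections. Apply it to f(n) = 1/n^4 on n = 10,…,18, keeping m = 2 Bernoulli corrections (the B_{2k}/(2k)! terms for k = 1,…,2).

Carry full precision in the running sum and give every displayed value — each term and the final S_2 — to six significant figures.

The integral term ∫_10^18 1/x^4 dx = 0.000276177.
½[f(10) + f(18)] = ½[0.000100000 + 9.52599e-06] = 5.47630e-05.
Integral + boundary = 0.000330940.
Correction k=1: B_{2}/2! · (f^{(1)}(18) − f^{(1)}(10)) = 1/12 · (-2.11689e-06 − (-4.00000e-05)) = 3.15693e-06.
Running total after k=1: 0.000334097.
Correction k=2: B_{4}/4! · (f^{(3)}(18) − f^{(3)}(10)) = −1/720 · (-1.96008e-07 − (-1.20000e-05)) = -1.63944e-08.

S_2 ≈ 0.000334081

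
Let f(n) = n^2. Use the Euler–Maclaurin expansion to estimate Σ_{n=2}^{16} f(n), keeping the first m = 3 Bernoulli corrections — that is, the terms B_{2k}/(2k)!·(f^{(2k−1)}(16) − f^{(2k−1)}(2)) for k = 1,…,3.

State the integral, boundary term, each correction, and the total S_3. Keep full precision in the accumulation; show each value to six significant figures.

S_3 ≈ 1495.00

∫_2^16 x^2 dx evaluates to 1362.67.
½[f(2) + f(16)] = ½[4.00000 + 256.000] = 130.000.
Running total after boundary: 1492.67.
k=1: B_{2}/(2)! × [f^{(1)}(16) − f^{(1)}(2)] = 1/12 × (32.0000 − 4.00000) = 2.33333.
Partial sum through k=1: 1495.00.
k=2: B_{4}/(4)! × [f^{(3)}(16) − f^{(3)}(2)] = −1/720 × (0.00000 − 0.00000) = 0.00000.
Partial sum through k=2: 1495.00.
k=3: B_{6}/(6)! × [f^{(5)}(16) − f^{(5)}(2)] = 1/30240 × (0.00000 − 0.00000) = 0.00000.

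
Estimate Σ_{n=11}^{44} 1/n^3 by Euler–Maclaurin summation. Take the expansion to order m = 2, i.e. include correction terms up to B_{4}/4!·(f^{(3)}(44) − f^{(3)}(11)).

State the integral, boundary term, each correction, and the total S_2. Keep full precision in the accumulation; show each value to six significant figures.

S_2 ≈ 0.00427246

The integral term ∫_11^44 1/x^3 dx = 0.00387397.
½[f(11) + f(44)] = ½[0.000751315 + 1.17393e-05] = 0.000381527.
So far: 0.00425549.
k=1: B_{2}/(2)! × [f^{(1)}(44) − f^{(1)}(11)] = 1/12 × (-8.00406e-07 − (-0.000204904)) = 1.70086e-05.
Partial sum through k=1: 0.00427250.
k=2: B_{4}/(4)! × [f^{(3)}(44) − f^{(3)}(11)] = −1/720 × (-8.26866e-09 − (-3.38684e-05)) = -4.70280e-08.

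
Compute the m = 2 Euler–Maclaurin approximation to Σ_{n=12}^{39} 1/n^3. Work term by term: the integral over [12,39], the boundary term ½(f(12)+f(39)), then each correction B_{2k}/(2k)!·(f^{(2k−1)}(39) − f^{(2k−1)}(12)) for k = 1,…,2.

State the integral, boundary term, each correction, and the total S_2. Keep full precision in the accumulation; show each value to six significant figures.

S_2 ≈ 0.00345319

The integral term ∫_12^39 1/x^3 dx = 0.00314349.
Endpoint term: (f(12) + f(39))/2 = (0.000578704 + 1.68580e-05)/2 = 0.000297781.
So far: 0.00344127.
Order-1 term: 1/12 · (-1.29677e-06 − (-0.000144676)) = 1.19483e-05.
After k=1: 0.00345322.
Order-2 term: −1/720 · (-1.70515e-08 − (-2.00939e-05)) = -2.78845e-08.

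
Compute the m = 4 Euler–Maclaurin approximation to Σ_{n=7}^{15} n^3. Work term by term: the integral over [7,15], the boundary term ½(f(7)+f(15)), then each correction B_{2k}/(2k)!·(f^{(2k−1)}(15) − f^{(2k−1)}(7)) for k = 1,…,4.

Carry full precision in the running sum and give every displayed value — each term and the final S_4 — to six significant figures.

S_4 ≈ 13959.0

The integral term ∫_7^15 x^3 dx = 12056.0.
½[f(7) + f(15)] = ½[343.000 + 3375.00] = 1859.00.
So far: 13915.0.
Order-1 term: 1/12 · (675.000 − 147.000) = 44.0000.
Running total after k=1: 13959.0.
Order-2 term: −1/720 · (6.00000 − 6.00000) = 0.00000.
Running total after k=2: 13959.0.
Order-3 term: 1/30240 · (0.00000 − 0.00000) = 0.00000.
Running total after k=3: 13959.0.
Order-4 term: −1/1209600 · (0.00000 − 0.00000) = 0.00000.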